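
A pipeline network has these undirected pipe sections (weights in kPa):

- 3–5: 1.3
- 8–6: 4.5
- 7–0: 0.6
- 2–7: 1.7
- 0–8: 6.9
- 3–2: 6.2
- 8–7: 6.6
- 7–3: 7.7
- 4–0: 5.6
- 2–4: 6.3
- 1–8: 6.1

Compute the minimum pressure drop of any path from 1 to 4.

18.6 kPa

Enumerating some paths:
1 - 8 - 7 - 2 - 4: 6.1+6.6+1.7+6.3 = 20.7
1 - 8 - 0 - 4: 6.1+6.9+5.6 = 18.6
1 - 8 - 0 - 7 - 2 - 4: 6.1+6.9+0.6+1.7+6.3 = 21.6
1 - 8 - 7 - 0 - 4: 6.1+6.6+0.6+5.6 = 18.9
Cheapest is 1 - 8 - 0 - 4 at 18.6 kPa.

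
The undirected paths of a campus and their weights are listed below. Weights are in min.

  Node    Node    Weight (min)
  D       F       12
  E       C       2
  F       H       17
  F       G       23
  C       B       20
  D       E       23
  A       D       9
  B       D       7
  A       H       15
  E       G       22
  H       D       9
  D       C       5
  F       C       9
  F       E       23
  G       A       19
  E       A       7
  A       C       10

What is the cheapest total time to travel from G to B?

35 min

Candidate routes:
G - A - D - B: 19+9+7 = 35
G - E - C - D - B: 22+2+5+7 = 36
The minimum is 35 min via G - A - D - B.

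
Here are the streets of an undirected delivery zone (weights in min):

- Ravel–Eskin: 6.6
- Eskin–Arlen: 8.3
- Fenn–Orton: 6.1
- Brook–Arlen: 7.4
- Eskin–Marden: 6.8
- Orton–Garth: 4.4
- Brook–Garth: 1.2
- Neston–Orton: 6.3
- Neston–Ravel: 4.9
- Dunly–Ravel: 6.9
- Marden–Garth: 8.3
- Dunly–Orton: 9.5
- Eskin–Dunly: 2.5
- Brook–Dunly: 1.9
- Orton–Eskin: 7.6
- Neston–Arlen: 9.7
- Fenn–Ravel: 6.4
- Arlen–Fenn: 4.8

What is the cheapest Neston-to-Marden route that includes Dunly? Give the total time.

21.1 min

Shortest Neston→Dunly: Neston–Ravel–Dunly = 11.8
Best Dunly to Marden: Dunly–Eskin–Marden costing 9.3
Total via Dunly: 11.8 + 9.3 = 21.1 min.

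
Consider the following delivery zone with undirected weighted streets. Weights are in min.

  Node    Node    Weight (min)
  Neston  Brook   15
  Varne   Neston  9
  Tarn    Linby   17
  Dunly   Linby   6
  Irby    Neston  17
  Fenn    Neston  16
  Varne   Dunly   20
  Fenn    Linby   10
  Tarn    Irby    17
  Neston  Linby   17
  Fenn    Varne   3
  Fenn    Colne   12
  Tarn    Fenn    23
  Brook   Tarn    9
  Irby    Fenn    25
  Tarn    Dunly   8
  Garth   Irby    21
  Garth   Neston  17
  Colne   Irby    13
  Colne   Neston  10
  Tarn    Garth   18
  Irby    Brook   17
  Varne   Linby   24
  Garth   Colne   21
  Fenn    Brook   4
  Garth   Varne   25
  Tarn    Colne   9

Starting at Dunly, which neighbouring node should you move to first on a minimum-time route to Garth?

Tarn

Candidate routes:
Dunly–Tarn–Colne–Garth: 8+9+21 = 38
Dunly–Linby–Neston–Garth: 6+17+17 = 40
Dunly–Tarn–Garth: 8+18 = 26
The minimum is 26 min via Dunly–Tarn–Garth.
So from Dunly the first move is to Tarn.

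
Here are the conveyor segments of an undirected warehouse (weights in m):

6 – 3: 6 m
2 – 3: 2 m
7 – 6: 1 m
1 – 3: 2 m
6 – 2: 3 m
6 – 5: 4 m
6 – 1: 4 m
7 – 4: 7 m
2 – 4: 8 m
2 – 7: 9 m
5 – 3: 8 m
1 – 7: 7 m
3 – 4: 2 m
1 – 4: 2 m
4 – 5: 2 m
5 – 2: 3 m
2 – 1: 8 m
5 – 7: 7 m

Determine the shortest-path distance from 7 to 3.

Candidate routes:
7 - 6 - 3: 1+6 = 7
7 - 6 - 2 - 3: 1+3+2 = 6
The minimum is 6 m via 7 - 6 - 2 - 3.

6 m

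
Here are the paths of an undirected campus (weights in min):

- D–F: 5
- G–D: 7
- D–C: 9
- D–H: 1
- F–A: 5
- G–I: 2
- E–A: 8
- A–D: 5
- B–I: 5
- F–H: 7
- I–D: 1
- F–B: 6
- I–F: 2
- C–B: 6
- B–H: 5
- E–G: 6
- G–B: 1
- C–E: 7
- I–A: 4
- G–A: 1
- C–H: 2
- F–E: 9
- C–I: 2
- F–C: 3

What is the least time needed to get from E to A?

Shortest distances from E:
E: 0
G: 6  (via E)
A: 7  (via G)
Shortest route: E–G–A = 7 min.

7 min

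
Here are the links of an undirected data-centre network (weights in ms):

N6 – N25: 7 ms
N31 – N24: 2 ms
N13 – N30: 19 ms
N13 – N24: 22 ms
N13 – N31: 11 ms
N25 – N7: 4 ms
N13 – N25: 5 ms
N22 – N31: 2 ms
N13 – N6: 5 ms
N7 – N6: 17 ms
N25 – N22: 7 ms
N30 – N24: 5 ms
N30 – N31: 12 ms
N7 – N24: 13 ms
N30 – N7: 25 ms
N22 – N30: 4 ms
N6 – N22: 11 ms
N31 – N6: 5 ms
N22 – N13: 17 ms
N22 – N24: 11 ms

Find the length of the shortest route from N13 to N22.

Shortest distances from N13:
N13: 0
N6: 5  (via N13)
N25: 5  (via N13)
N7: 9  (via N25)
N31: 10  (via N6)
N22: 12  (via N25)
Shortest route: N13 → N25 → N22 = 12 ms.

12 ms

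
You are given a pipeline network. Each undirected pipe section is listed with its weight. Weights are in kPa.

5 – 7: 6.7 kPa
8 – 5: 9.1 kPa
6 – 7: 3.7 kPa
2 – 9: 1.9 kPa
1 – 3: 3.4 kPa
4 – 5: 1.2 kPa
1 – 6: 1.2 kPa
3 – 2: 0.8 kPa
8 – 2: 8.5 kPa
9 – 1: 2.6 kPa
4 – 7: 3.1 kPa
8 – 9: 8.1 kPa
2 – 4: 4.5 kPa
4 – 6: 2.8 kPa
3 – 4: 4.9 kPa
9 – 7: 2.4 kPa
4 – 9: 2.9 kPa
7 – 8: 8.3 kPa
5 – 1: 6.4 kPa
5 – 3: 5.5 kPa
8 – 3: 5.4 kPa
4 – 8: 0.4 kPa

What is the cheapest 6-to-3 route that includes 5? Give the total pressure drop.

Shortest 6→5: 6 → 4 → 5 = 4
Best 5 to 3: 5 → 3 costing 5.5
Total via 5: 4 + 5.5 = 9.5 kPa.

9.5 kPa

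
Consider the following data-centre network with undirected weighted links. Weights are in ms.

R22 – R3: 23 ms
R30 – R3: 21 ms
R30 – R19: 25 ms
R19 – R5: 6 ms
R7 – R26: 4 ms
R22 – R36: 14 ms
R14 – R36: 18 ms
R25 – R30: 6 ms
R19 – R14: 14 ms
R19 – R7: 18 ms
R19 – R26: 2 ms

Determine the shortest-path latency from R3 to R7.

52 ms

Enumerating some paths:
R3 - R22 - R36 - R14 - R19 - R7: 23+14+18+14+18 = 87
R3 - R30 - R19 - R26 - R7: 21+25+2+4 = 52
R3 - R30 - R19 - R7: 21+25+18 = 64
R3 - R22 - R36 - R14 - R19 - R26 - R7: 23+14+18+14+2+4 = 75
Cheapest is R3 - R30 - R19 - R26 - R7 at 52 ms.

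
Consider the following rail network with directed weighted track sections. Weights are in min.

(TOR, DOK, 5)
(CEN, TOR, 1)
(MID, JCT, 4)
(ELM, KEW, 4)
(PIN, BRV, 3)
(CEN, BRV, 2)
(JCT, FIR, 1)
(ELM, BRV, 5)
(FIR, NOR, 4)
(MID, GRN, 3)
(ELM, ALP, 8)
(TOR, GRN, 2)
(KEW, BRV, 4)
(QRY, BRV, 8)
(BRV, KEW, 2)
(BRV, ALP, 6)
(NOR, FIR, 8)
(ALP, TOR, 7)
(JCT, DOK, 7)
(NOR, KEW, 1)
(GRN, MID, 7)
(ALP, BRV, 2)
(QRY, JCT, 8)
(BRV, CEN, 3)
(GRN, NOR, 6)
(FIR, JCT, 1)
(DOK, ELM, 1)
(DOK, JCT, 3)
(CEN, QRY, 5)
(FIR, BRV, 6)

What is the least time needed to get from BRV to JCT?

Settle nodes by increasing distance from BRV:
BRV: 0
KEW: 2  (via BRV)
CEN: 3  (via BRV)
TOR: 4  (via CEN)
ALP: 6  (via BRV)
GRN: 6  (via TOR)
QRY: 8  (via CEN)
DOK: 9  (via TOR)
ELM: 10  (via DOK)
NOR: 12  (via GRN)
JCT: 12  (via DOK)
Shortest route: BRV → CEN → TOR → DOK → JCT = 12 min.

12 min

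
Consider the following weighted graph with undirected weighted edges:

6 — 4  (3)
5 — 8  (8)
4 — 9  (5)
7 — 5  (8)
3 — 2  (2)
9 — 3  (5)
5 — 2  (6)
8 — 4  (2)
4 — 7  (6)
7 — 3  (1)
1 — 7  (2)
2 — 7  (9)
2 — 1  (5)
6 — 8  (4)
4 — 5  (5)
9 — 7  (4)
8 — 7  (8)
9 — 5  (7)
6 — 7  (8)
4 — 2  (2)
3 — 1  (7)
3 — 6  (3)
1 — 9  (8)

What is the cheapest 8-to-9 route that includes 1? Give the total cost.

15

Best 8 to 1: 8–4–2–1 costing 9
Best 1 to 9: 1–7–9 costing 6
Total via 1: 9 + 6 = 15.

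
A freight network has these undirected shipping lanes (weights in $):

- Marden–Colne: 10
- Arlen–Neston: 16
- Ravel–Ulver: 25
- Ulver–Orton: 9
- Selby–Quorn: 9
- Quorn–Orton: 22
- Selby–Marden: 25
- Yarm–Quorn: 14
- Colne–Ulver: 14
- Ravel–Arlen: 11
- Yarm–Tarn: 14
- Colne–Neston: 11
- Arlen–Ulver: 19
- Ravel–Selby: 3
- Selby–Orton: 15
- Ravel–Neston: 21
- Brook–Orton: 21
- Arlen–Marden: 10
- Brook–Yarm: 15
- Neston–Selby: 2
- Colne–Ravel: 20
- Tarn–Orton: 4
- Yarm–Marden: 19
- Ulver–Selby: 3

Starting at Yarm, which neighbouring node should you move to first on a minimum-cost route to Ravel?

Candidate routes:
Yarm - Quorn - Selby - Ravel: 14+9+3 = 26
Yarm - Tarn - Orton - Ulver - Selby - Ravel: 14+4+9+3+3 = 33
Cheapest is Yarm - Quorn - Selby - Ravel at $26.
So from Yarm the first move is to Quorn.

Quorn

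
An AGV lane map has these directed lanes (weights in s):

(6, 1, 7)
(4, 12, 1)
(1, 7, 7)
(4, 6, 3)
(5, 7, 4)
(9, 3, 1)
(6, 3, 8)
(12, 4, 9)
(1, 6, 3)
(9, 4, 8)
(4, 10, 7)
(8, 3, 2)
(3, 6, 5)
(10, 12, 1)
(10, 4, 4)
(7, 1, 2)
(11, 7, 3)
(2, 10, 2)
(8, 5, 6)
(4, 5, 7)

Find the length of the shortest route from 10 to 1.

Settle nodes by increasing distance from 10:
10: 0
12: 1  (via 10)
4: 4  (via 10)
6: 7  (via 4)
5: 11  (via 4)
1: 14  (via 6)
Shortest route: 10–4–6–1 = 14 s.

14 s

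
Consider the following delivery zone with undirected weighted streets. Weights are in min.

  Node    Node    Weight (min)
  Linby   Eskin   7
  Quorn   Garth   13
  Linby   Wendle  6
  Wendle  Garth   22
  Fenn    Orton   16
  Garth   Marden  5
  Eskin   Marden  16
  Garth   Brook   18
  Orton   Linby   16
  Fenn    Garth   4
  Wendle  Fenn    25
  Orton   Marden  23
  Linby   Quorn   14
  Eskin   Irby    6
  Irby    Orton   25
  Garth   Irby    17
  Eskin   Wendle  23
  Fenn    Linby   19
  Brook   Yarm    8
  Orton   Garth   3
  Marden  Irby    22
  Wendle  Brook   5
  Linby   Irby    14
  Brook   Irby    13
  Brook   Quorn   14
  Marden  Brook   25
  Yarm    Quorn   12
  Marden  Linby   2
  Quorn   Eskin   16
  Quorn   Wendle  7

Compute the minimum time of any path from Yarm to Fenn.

29 min

Settle nodes by increasing distance from Yarm:
Yarm: 0
Brook: 8  (via Yarm)
Quorn: 12  (via Yarm)
Wendle: 13  (via Brook)
Linby: 19  (via Wendle)
Marden: 21  (via Linby)
Irby: 21  (via Brook)
Garth: 25  (via Quorn)
Eskin: 26  (via Linby)
Orton: 28  (via Garth)
Fenn: 29  (via Garth)
Shortest route: Yarm → Quorn → Garth → Fenn = 29 min.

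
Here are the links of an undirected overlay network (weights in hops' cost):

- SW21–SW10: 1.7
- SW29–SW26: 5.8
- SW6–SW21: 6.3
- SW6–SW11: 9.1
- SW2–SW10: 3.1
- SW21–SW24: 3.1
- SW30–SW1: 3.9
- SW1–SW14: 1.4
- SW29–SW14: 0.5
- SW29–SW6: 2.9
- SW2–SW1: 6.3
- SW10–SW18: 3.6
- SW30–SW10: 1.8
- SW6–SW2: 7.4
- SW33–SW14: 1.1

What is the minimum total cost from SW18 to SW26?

Enumerating some paths:
SW18 → SW10 → SW30 → SW1 → SW14 → SW29 → SW26: 3.6+1.8+3.9+1.4+0.5+5.8 = 17
SW18 → SW10 → SW21 → SW6 → SW29 → SW26: 3.6+1.7+6.3+2.9+5.8 = 20.3
The minimum is 17 hops' cost via SW18 → SW10 → SW30 → SW1 → SW14 → SW29 → SW26.

17 hops' cost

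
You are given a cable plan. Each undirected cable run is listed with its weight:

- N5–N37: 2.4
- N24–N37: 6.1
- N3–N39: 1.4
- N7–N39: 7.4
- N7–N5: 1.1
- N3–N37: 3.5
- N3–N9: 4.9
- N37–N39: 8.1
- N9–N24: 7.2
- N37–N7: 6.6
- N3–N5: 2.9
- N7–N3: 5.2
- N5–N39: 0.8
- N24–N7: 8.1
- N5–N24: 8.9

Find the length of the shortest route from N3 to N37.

3.5

Settle nodes by increasing distance from N3:
N3: 0
N39: 1.4  (via N3)
N5: 2.2  (via N39)
N7: 3.3  (via N5)
N37: 3.5  (via N3)
Shortest route: N3–N37 = 3.5.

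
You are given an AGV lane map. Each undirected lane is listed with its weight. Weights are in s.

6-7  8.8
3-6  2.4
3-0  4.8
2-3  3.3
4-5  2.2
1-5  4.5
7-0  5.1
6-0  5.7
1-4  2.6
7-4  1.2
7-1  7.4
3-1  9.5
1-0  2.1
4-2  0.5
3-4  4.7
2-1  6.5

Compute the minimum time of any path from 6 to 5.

8.4 s

Compare a few routes:
6 → 0 → 1 → 5: 5.7+2.1+4.5 = 12.3
6 → 7 → 4 → 5: 8.8+1.2+2.2 = 12.2
6 → 3 → 2 → 4 → 5: 2.4+3.3+0.5+2.2 = 8.4
6 → 3 → 4 → 5: 2.4+4.7+2.2 = 9.3
The minimum is 8.4 s via 6 → 3 → 2 → 4 → 5.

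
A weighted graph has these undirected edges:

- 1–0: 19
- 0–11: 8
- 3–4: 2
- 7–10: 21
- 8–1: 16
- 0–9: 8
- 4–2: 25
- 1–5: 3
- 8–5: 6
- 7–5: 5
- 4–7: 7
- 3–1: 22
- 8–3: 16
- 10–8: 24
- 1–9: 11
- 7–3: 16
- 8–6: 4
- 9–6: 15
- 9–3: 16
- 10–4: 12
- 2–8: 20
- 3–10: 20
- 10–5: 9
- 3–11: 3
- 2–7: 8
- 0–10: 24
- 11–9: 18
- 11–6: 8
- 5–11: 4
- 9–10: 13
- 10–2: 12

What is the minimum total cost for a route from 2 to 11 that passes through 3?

Shortest 2→3: 2 → 7 → 4 → 3 = 17
Best 3 to 11: 3 → 11 costing 3
Total via 3: 17 + 3 = 20.

20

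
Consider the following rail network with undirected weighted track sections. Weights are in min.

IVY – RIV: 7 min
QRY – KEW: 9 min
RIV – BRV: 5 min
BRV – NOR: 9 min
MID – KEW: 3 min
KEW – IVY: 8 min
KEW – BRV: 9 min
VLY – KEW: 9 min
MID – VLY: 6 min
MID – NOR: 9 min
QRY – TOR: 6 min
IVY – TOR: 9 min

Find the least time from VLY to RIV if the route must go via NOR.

29 min

Shortest VLY→NOR: VLY–MID–NOR = 15
Best NOR to RIV: NOR–BRV–RIV costing 14
Total via NOR: 15 + 14 = 29 min.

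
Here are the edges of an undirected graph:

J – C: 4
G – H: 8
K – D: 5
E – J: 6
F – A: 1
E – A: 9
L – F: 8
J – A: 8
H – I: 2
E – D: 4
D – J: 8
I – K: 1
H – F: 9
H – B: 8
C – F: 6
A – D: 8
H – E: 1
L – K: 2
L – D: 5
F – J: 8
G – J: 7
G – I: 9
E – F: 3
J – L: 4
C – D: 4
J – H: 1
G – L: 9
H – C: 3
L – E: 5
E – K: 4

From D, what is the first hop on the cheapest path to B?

E

Compare a few routes:
D–C–H–B: 4+3+8 = 15
D–E–H–B: 4+1+8 = 13
Cheapest is D–E–H–B at 13.
So from D the first move is to E.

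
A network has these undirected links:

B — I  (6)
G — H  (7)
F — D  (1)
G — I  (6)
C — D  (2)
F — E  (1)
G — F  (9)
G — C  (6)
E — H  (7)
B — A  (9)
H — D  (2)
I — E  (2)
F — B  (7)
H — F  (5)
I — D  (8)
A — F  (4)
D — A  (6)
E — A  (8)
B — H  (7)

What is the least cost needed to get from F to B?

7

Candidate routes:
F → E → I → B: 1+2+6 = 9
F → B: 7 = 7
The minimum is 7 via F → B.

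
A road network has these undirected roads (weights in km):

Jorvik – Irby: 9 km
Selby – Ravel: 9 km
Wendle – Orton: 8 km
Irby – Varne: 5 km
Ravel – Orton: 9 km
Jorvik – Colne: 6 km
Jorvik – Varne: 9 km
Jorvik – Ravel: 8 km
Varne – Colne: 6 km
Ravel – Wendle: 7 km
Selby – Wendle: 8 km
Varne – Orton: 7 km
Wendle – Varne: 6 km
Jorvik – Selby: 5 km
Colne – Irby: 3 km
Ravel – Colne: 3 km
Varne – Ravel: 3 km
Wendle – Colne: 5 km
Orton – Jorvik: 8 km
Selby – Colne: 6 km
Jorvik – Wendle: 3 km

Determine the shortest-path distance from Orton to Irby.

Shortest distances from Orton:
Orton: 0
Varne: 7  (via Orton)
Wendle: 8  (via Orton)
Jorvik: 8  (via Orton)
Ravel: 9  (via Orton)
Colne: 12  (via Ravel)
Irby: 12  (via Varne)
Shortest route: Orton → Varne → Irby = 12 km.

12 km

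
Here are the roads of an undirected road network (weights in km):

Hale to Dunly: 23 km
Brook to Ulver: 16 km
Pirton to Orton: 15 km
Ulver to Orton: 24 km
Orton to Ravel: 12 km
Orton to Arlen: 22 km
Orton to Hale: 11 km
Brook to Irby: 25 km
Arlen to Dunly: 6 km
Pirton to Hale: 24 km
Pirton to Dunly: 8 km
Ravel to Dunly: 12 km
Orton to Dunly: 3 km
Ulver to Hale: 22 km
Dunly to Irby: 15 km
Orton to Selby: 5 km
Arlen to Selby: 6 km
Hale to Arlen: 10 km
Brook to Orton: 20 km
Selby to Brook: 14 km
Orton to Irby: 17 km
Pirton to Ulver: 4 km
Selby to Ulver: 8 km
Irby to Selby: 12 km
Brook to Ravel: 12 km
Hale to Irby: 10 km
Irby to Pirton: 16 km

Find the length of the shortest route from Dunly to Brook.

Settle nodes by increasing distance from Dunly:
Dunly: 0
Orton: 3  (via Dunly)
Arlen: 6  (via Dunly)
Pirton: 8  (via Dunly)
Selby: 8  (via Orton)
Ravel: 12  (via Dunly)
Ulver: 12  (via Pirton)
Hale: 14  (via Orton)
Irby: 15  (via Dunly)
Brook: 22  (via Selby)
Shortest route: Dunly–Orton–Selby–Brook = 22 km.

22 km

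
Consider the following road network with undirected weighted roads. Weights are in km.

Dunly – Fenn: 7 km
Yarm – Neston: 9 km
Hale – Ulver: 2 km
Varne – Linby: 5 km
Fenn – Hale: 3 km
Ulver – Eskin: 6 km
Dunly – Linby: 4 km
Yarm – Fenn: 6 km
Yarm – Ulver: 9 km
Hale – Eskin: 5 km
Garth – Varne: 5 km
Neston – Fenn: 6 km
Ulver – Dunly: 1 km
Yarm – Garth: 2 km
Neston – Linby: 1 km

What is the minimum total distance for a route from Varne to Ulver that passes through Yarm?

16 km

Best Varne to Yarm: Varne–Garth–Yarm costing 7
Best Yarm to Ulver: Yarm–Ulver costing 9
Total via Yarm: 7 + 9 = 16 km.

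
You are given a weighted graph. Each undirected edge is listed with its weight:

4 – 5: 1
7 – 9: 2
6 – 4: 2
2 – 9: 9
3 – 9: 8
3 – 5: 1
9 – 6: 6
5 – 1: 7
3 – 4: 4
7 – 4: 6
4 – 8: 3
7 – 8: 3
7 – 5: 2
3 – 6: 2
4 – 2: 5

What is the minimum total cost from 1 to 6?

Compare a few routes:
1–5–4–3–6: 7+1+4+2 = 14
1–5–3–6: 7+1+2 = 10
Cheapest is 1–5–3–6 at 10.

10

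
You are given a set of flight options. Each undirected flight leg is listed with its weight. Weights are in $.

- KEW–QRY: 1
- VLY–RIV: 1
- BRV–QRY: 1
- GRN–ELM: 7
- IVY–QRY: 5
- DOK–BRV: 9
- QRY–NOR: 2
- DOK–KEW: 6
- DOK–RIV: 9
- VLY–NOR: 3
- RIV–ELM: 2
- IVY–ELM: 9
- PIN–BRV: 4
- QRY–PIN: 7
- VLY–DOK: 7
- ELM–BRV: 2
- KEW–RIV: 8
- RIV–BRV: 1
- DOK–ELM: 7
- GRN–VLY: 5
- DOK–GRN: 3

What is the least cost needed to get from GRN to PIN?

$11

Shortest distances from GRN:
GRN: 0
DOK: 3  (via GRN)
VLY: 5  (via GRN)
RIV: 6  (via VLY)
BRV: 7  (via RIV)
ELM: 7  (via GRN)
NOR: 8  (via VLY)
QRY: 8  (via BRV)
KEW: 9  (via DOK)
PIN: 11  (via BRV)
Shortest route: GRN–VLY–RIV–BRV–PIN = $11.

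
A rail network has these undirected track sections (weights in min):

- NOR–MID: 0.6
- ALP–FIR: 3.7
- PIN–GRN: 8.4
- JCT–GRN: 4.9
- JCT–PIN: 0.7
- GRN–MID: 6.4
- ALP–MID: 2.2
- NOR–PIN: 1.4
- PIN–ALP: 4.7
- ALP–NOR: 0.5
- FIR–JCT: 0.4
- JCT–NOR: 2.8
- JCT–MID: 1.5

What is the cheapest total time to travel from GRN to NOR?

Settle nodes by increasing distance from GRN:
GRN: 0
JCT: 4.9  (via GRN)
FIR: 5.3  (via JCT)
PIN: 5.6  (via JCT)
MID: 6.4  (via GRN)
NOR: 7  (via PIN)
Shortest route: GRN–JCT–PIN–NOR = 7 min.

7 min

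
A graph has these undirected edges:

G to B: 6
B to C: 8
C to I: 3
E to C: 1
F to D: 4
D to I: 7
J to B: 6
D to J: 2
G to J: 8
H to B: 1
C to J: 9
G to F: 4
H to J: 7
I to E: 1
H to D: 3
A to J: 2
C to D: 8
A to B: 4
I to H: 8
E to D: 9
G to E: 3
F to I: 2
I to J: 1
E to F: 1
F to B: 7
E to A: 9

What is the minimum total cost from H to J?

Candidate routes:
H - D - J: 3+2 = 5
H - J: 7 = 7
Cheapest is H - D - J at 5.

5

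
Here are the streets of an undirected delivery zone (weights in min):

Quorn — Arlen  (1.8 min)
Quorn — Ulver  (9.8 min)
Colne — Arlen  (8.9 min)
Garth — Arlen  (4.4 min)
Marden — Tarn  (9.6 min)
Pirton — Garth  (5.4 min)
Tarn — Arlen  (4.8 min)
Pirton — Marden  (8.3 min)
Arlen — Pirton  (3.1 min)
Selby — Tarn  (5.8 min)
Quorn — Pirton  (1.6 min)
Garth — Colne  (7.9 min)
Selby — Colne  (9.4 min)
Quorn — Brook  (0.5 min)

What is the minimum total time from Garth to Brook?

Enumerating some paths:
Garth → Arlen → Quorn → Brook: 4.4+1.8+0.5 = 6.7
Garth → Pirton → Quorn → Brook: 5.4+1.6+0.5 = 7.5
Garth → Arlen → Pirton → Quorn → Brook: 4.4+3.1+1.6+0.5 = 9.6
The minimum is 6.7 min via Garth → Arlen → Quorn → Brook.

6.7 min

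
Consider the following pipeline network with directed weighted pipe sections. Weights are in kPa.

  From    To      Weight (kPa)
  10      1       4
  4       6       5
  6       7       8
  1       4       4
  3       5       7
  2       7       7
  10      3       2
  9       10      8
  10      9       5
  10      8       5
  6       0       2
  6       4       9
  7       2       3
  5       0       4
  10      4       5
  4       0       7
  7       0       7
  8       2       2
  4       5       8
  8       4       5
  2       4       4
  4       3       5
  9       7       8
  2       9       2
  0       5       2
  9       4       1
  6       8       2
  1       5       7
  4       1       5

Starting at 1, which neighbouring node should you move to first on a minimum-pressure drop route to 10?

4

Candidate routes:
1–4–6–7–2–9–10: 4+5+8+3+2+8 = 30
1–4–6–8–2–9–10: 4+5+2+2+2+8 = 23
The minimum is 23 kPa via 1–4–6–8–2–9–10.
So from 1 the first move is to 4.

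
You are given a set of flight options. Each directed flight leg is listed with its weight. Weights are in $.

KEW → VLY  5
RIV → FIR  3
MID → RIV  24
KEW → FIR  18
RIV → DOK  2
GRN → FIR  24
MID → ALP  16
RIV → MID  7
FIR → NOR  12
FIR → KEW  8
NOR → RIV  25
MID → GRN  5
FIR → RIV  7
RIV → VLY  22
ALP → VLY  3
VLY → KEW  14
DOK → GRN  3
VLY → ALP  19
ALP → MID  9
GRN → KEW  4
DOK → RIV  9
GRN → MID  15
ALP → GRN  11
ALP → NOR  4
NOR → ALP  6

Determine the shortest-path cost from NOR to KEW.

Running Dijkstra from NOR:
NOR: 0
ALP: 6  (via NOR)
VLY: 9  (via ALP)
MID: 15  (via ALP)
GRN: 17  (via ALP)
KEW: 21  (via GRN)
Shortest route: NOR–ALP–GRN–KEW = $21.

$21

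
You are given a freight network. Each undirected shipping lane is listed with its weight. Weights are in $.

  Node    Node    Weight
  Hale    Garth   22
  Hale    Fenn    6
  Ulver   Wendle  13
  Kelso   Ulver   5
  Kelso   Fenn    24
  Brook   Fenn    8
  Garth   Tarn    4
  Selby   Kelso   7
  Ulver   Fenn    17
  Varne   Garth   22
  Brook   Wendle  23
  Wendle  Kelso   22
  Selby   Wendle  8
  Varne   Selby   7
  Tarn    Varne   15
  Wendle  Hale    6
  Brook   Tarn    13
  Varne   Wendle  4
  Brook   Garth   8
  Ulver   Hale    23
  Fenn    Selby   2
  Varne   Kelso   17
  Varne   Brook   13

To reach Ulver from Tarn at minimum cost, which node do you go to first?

Compare a few routes:
Tarn → Garth → Brook → Fenn → Selby → Kelso → Ulver: 4+8+8+2+7+5 = 34
Tarn → Varne → Selby → Kelso → Ulver: 15+7+7+5 = 34
Tarn → Varne → Wendle → Ulver: 15+4+13 = 32
The minimum is $32 via Tarn → Varne → Wendle → Ulver.
So from Tarn the first move is to Varne.

Varne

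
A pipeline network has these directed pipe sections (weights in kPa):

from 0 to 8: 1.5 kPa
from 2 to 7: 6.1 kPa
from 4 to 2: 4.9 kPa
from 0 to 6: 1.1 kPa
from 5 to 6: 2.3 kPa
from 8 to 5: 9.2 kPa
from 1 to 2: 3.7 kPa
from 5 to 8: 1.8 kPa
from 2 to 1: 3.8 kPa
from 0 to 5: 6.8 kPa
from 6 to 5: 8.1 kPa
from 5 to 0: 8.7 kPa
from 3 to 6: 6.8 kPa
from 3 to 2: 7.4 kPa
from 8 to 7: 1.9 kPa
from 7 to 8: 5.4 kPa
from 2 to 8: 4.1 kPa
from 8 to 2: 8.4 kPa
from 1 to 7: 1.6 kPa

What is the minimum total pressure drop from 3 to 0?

23.6 kPa

Settle nodes by increasing distance from 3:
3: 0
6: 6.8  (via 3)
2: 7.4  (via 3)
1: 11.2  (via 2)
8: 11.5  (via 2)
7: 12.8  (via 1)
5: 14.9  (via 6)
0: 23.6  (via 5)
Shortest route: 3 → 6 → 5 → 0 = 23.6 kPa.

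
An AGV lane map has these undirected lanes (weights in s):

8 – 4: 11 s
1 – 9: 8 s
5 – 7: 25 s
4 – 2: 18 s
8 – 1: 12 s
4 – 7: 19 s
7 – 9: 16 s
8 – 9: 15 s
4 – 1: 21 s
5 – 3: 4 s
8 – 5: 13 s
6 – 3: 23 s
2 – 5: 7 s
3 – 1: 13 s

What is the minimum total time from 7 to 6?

52 s

Running Dijkstra from 7:
7: 0
9: 16  (via 7)
4: 19  (via 7)
1: 24  (via 9)
5: 25  (via 7)
3: 29  (via 5)
8: 30  (via 4)
2: 32  (via 5)
6: 52  (via 3)
Shortest route: 7–5–3–6 = 52 s.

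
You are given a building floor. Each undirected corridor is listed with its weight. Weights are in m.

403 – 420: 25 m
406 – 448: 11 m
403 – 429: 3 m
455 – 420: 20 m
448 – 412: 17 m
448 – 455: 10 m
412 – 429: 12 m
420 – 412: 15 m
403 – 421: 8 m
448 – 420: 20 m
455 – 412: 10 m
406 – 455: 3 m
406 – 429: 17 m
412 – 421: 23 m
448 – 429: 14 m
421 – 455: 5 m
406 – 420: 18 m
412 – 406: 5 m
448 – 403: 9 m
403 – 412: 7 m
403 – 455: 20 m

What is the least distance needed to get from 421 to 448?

15 m

Candidate routes:
421 - 455 - 406 - 448: 5+3+11 = 19
421 - 403 - 448: 8+9 = 17
421 - 455 - 448: 5+10 = 15
The minimum is 15 m via 421 - 455 - 448.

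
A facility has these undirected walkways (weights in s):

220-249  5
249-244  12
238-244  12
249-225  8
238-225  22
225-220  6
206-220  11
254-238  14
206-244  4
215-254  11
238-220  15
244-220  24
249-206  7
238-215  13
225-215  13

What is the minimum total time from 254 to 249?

32 s

Shortest distances from 254:
254: 0
215: 11  (via 254)
238: 14  (via 254)
225: 24  (via 215)
244: 26  (via 238)
220: 29  (via 238)
206: 30  (via 244)
249: 32  (via 225)
Shortest route: 254 → 215 → 225 → 249 = 32 s.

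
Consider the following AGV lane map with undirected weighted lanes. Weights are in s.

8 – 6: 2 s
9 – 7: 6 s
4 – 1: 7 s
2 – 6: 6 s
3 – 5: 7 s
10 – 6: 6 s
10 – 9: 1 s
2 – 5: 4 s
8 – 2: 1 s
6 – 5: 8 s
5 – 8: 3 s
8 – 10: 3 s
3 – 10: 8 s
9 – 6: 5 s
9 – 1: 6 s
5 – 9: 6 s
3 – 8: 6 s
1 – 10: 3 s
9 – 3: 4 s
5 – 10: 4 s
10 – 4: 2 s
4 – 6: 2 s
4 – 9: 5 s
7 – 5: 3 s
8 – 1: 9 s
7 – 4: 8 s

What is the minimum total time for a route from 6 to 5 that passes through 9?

10 s

Shortest 6→9: 6–9 = 5
Best 9 to 5: 9–10–5 costing 5
Total via 9: 5 + 5 = 10 s.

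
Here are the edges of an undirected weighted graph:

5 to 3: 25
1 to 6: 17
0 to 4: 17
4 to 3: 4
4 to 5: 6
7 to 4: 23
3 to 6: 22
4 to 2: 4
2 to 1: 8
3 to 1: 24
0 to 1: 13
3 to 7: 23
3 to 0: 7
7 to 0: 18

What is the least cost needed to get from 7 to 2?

Candidate routes:
7 → 0 → 3 → 4 → 2: 18+7+4+4 = 33
7 → 3 → 4 → 2: 23+4+4 = 31
7 → 0 → 1 → 2: 18+13+8 = 39
7 → 4 → 2: 23+4 = 27
The minimum is 27 via 7 → 4 → 2.

27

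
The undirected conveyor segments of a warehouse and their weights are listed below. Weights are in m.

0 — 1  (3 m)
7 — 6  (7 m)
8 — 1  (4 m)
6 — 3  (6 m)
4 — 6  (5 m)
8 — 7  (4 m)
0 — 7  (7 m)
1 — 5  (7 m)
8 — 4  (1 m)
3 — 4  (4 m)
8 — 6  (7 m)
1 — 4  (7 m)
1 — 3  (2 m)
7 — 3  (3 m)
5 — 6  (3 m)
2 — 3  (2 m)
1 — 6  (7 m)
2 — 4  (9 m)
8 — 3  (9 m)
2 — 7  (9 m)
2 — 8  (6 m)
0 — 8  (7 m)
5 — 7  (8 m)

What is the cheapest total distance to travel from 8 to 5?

9 m

Running Dijkstra from 8:
8: 0
4: 1  (via 8)
1: 4  (via 8)
7: 4  (via 8)
3: 5  (via 4)
2: 6  (via 8)
6: 6  (via 4)
0: 7  (via 8)
5: 9  (via 6)
Shortest route: 8 → 4 → 6 → 5 = 9 m.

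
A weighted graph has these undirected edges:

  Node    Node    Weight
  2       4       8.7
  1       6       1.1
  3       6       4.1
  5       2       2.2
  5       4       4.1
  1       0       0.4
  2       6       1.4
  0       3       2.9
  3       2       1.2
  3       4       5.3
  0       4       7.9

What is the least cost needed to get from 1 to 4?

8.3

Compare a few routes:
1 → 0 → 4: 0.4+7.9 = 8.3
1 → 0 → 3 → 4: 0.4+2.9+5.3 = 8.6
Cheapest is 1 → 0 → 4 at 8.3.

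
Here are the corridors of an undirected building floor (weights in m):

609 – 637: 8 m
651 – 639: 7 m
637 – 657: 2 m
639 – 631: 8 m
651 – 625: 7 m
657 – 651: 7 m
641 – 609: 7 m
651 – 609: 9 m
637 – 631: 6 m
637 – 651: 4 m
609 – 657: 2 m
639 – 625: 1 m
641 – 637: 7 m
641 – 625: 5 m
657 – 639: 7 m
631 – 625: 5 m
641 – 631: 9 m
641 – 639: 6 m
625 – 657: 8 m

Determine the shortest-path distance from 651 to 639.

Running Dijkstra from 651:
651: 0
637: 4  (via 651)
657: 6  (via 637)
639: 7  (via 651)
Shortest route: 651–639 = 7 m.

7 m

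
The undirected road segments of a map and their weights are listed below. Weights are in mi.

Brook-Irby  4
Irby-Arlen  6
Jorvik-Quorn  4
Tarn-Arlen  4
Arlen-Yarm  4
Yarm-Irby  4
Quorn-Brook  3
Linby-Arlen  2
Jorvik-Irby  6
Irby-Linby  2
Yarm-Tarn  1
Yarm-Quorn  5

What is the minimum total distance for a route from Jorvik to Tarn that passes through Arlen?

Shortest Jorvik→Arlen: Jorvik → Irby → Linby → Arlen = 10
Best Arlen to Tarn: Arlen → Tarn costing 4
Total via Arlen: 10 + 4 = 14 mi.

14 mi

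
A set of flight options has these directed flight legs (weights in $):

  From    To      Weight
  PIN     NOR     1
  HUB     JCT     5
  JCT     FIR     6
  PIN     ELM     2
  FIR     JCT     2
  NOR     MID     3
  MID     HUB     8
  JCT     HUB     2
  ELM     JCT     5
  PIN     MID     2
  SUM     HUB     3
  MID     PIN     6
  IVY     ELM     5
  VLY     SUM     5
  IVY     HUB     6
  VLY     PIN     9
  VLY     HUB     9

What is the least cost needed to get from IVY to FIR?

$16

Settle nodes by increasing distance from IVY:
IVY: 0
ELM: 5  (via IVY)
HUB: 6  (via IVY)
JCT: 10  (via ELM)
FIR: 16  (via JCT)
Shortest route: IVY → ELM → JCT → FIR = $16.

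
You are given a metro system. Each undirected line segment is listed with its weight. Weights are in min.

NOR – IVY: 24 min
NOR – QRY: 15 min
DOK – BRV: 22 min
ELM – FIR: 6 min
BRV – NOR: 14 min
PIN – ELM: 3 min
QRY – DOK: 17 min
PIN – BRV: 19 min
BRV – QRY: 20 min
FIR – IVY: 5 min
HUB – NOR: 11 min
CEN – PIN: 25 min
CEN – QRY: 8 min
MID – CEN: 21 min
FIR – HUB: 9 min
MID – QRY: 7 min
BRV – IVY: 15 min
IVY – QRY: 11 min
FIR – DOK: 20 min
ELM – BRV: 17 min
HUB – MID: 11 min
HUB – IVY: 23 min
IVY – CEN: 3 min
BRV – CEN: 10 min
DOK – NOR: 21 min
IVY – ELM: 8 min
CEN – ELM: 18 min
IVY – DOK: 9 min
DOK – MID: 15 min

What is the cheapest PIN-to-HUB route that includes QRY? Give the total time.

Shortest PIN→QRY: PIN → ELM → IVY → QRY = 22
Shortest QRY→HUB: QRY → MID → HUB = 18
Total via QRY: 22 + 18 = 40 min.

40 min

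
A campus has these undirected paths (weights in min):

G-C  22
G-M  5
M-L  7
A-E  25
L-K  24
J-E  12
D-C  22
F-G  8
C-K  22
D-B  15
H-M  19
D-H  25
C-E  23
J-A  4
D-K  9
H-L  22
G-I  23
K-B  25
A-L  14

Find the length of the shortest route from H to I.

Candidate routes:
H–L–M–G–I: 22+7+5+23 = 57
H–D–K–L–M–G–I: 25+9+24+7+5+23 = 93
H–D–C–G–I: 25+22+22+23 = 92
H–M–G–I: 19+5+23 = 47
Cheapest is H–M–G–I at 47 min.

47 min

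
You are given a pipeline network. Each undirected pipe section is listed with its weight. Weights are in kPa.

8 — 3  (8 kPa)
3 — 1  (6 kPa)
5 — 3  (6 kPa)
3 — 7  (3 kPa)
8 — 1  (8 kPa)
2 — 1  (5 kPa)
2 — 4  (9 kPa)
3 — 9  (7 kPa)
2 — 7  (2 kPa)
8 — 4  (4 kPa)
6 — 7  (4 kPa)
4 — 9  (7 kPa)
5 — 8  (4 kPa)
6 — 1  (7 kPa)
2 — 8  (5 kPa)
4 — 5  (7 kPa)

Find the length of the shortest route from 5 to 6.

13 kPa

Enumerating some paths:
5 → 8 → 2 → 7 → 6: 4+5+2+4 = 15
5 → 3 → 1 → 6: 6+6+7 = 19
5 → 3 → 7 → 6: 6+3+4 = 13
The minimum is 13 kPa via 5 → 3 → 7 → 6.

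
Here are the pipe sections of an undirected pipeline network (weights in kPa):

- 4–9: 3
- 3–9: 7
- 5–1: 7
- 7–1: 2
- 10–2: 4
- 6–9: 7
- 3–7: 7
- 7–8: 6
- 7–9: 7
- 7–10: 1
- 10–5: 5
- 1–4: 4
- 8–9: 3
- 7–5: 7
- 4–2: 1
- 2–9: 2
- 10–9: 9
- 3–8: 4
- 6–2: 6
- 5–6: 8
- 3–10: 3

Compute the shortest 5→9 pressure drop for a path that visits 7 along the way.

Best 5 to 7: 5 → 10 → 7 costing 6
Shortest 7→9: 7 → 9 = 7
Total via 7: 6 + 7 = 13 kPa.

13 kPa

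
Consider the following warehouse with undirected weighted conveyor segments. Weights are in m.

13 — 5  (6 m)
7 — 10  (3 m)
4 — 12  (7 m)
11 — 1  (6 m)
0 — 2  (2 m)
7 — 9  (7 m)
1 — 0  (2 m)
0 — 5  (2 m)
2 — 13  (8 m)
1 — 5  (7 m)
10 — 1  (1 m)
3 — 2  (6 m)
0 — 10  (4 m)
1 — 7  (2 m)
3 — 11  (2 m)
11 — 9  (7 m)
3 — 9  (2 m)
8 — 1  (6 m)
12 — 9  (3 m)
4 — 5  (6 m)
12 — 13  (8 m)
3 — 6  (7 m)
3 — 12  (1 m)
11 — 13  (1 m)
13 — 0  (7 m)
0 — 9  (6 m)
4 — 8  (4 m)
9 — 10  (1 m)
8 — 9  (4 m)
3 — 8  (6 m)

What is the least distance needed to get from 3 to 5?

Shortest distances from 3:
3: 0
12: 1  (via 3)
9: 2  (via 3)
11: 2  (via 3)
10: 3  (via 9)
13: 3  (via 11)
1: 4  (via 10)
0: 6  (via 1)
2: 6  (via 3)
7: 6  (via 10)
8: 6  (via 3)
6: 7  (via 3)
4: 8  (via 12)
5: 8  (via 0)
Shortest route: 3 → 9 → 10 → 1 → 0 → 5 = 8 m.

8 m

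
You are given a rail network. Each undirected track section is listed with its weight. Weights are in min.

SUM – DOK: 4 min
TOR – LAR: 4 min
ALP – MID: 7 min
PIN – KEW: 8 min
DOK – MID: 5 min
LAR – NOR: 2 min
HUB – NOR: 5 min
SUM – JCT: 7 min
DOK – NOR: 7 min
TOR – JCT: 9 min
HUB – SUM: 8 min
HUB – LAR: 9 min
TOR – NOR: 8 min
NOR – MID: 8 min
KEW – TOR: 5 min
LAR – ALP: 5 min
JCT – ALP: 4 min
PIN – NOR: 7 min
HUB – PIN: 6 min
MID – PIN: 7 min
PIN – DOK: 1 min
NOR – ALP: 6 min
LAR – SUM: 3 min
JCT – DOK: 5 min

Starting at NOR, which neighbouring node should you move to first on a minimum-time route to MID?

Enumerating some paths:
NOR → MID: 8 = 8
NOR → DOK → MID: 7+5 = 12
The minimum is 8 min via NOR → MID.
So from NOR the first move is to MID.

MID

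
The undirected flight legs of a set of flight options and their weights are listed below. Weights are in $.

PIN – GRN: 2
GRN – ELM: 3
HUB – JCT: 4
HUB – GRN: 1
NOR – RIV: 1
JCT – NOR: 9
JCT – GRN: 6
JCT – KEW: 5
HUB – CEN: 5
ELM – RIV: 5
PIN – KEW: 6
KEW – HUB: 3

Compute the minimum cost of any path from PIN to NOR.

$11

Running Dijkstra from PIN:
PIN: 0
GRN: 2  (via PIN)
HUB: 3  (via GRN)
ELM: 5  (via GRN)
KEW: 6  (via PIN)
JCT: 7  (via HUB)
CEN: 8  (via HUB)
RIV: 10  (via ELM)
NOR: 11  (via RIV)
Shortest route: PIN–GRN–ELM–RIV–NOR = $11.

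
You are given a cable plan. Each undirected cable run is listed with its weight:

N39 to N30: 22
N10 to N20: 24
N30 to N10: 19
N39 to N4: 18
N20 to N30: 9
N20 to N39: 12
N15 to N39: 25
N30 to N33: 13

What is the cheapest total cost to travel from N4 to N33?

52

Compare a few routes:
N4 → N39 → N30 → N33: 18+22+13 = 53
N4 → N39 → N20 → N30 → N33: 18+12+9+13 = 52
The minimum is 52 via N4 → N39 → N20 → N30 → N33.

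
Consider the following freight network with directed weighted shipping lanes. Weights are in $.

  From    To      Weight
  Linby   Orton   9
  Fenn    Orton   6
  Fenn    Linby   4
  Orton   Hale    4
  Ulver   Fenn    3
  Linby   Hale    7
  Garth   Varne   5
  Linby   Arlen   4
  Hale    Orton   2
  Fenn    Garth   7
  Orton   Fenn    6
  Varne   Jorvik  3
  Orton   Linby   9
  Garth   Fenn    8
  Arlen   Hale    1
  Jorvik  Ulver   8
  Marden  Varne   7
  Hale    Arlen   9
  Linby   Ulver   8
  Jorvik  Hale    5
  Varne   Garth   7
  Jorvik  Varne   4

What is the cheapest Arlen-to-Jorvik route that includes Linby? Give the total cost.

Best Arlen to Linby: Arlen → Hale → Orton → Linby costing 12
Shortest Linby→Jorvik: Linby → Ulver → Fenn → Garth → Varne → Jorvik = 26
Total via Linby: 12 + 26 = $38.

$38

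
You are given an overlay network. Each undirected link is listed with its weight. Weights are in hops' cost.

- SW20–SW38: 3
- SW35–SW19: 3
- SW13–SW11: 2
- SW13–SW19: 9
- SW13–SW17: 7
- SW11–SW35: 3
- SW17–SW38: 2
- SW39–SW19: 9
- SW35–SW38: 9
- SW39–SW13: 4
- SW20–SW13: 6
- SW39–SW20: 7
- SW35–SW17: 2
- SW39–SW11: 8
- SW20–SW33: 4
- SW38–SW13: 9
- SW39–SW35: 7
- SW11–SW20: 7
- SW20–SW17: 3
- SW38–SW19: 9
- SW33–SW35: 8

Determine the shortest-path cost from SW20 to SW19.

Settle nodes by increasing distance from SW20:
SW20: 0
SW17: 3  (via SW20)
SW38: 3  (via SW20)
SW33: 4  (via SW20)
SW35: 5  (via SW17)
SW13: 6  (via SW20)
SW11: 7  (via SW20)
SW39: 7  (via SW20)
SW19: 8  (via SW35)
Shortest route: SW20–SW17–SW35–SW19 = 8 hops' cost.

8 hops' cost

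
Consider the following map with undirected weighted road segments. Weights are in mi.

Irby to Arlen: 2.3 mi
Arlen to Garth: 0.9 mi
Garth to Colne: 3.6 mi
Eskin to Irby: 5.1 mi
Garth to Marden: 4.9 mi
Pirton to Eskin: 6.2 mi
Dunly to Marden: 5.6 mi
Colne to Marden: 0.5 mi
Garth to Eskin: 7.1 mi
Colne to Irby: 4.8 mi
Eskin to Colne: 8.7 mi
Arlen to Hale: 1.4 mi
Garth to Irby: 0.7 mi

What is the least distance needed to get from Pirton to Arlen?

12.9 mi

Settle nodes by increasing distance from Pirton:
Pirton: 0
Eskin: 6.2  (via Pirton)
Irby: 11.3  (via Eskin)
Garth: 12  (via Irby)
Arlen: 12.9  (via Garth)
Shortest route: Pirton → Eskin → Irby → Garth → Arlen = 12.9 mi.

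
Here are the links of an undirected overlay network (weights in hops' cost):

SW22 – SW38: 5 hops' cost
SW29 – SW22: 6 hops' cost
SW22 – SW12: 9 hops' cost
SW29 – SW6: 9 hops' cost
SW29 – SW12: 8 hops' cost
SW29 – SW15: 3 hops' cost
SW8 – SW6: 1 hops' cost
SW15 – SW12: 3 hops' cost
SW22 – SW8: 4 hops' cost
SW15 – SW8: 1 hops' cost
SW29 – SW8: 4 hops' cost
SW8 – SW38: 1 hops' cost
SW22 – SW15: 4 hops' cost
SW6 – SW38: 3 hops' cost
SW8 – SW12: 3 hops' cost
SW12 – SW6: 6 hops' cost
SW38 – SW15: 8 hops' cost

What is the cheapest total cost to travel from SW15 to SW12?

3 hops' cost

Candidate routes:
SW15 - SW12: 3 = 3
SW15 - SW8 - SW12: 1+3 = 4
The minimum is 3 hops' cost via SW15 - SW12.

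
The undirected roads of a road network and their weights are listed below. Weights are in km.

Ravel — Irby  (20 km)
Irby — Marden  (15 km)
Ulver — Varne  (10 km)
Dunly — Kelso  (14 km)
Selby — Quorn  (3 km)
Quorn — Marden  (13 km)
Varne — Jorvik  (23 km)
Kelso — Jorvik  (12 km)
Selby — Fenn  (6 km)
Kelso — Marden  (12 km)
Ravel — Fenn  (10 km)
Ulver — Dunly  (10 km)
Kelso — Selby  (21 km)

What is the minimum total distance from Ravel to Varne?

71 km

Running Dijkstra from Ravel:
Ravel: 0
Fenn: 10  (via Ravel)
Selby: 16  (via Fenn)
Quorn: 19  (via Selby)
Irby: 20  (via Ravel)
Marden: 32  (via Quorn)
Kelso: 37  (via Selby)
Jorvik: 49  (via Kelso)
Dunly: 51  (via Kelso)
Ulver: 61  (via Dunly)
Varne: 71  (via Ulver)
Shortest route: Ravel–Fenn–Selby–Kelso–Dunly–Ulver–Varne = 71 km.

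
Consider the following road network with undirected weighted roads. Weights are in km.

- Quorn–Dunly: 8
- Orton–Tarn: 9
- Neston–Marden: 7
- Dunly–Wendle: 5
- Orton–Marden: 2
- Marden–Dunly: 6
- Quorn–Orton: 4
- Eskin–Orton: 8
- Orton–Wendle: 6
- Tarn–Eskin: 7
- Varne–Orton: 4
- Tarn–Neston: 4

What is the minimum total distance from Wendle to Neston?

15 km

Shortest distances from Wendle:
Wendle: 0
Dunly: 5  (via Wendle)
Orton: 6  (via Wendle)
Marden: 8  (via Orton)
Varne: 10  (via Orton)
Quorn: 10  (via Orton)
Eskin: 14  (via Orton)
Neston: 15  (via Marden)
Shortest route: Wendle–Orton–Marden–Neston = 15 km.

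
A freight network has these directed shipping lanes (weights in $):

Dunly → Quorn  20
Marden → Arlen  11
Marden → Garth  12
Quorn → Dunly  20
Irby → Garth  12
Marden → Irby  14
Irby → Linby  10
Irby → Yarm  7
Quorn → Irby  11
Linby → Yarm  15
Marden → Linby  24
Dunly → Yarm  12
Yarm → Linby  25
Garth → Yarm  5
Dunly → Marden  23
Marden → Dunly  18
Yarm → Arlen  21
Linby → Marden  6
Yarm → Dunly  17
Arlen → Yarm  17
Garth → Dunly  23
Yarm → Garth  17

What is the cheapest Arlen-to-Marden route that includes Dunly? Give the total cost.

Shortest Arlen→Dunly: Arlen–Yarm–Dunly = 34
Best Dunly to Marden: Dunly–Marden costing 23
Total via Dunly: 34 + 23 = $57.

$57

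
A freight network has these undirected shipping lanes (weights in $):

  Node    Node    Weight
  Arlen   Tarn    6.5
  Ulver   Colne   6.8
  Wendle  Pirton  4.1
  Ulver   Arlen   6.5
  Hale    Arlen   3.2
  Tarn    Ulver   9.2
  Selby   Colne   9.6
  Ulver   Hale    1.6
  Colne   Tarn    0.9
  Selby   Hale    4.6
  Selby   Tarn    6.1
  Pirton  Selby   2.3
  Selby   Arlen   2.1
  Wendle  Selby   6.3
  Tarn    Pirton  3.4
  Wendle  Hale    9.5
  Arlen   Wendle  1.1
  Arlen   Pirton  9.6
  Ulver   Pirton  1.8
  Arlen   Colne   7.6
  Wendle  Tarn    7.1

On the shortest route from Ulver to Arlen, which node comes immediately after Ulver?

Hale

Candidate routes:
Ulver → Hale → Arlen: 1.6+3.2 = 4.8
Ulver → Arlen: 6.5 = 6.5
Ulver → Pirton → Selby → Arlen: 1.8+2.3+2.1 = 6.2
Cheapest is Ulver → Hale → Arlen at $4.8.
So from Ulver the first move is to Hale.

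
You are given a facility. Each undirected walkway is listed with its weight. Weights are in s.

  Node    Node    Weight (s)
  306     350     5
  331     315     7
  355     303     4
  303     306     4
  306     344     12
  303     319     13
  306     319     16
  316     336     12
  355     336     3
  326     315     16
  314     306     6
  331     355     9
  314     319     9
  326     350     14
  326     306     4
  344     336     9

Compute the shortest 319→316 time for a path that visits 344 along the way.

48 s

Shortest 319→344: 319 → 314 → 306 → 344 = 27
Shortest 344→316: 344 → 336 → 316 = 21
Total via 344: 27 + 21 = 48 s.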